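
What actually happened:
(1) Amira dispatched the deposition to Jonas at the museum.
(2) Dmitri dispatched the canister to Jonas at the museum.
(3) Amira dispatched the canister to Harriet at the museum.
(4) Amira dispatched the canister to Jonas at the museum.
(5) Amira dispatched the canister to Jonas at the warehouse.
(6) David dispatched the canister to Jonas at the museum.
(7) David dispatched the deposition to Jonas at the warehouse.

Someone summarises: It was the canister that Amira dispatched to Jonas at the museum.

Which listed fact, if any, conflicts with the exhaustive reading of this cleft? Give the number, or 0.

1

Focus of the cleft: "the canister" (the thing). Presupposed background: same agent, recipient, setting (Amira / Jonas / at the museum).
Exhaustivity: the canister is the only thing satisfying that background.
But fact (1) also has same agent, recipient, setting (Amira / Jonas / at the museum), with thing = the deposition — so the exhaustive reading fails.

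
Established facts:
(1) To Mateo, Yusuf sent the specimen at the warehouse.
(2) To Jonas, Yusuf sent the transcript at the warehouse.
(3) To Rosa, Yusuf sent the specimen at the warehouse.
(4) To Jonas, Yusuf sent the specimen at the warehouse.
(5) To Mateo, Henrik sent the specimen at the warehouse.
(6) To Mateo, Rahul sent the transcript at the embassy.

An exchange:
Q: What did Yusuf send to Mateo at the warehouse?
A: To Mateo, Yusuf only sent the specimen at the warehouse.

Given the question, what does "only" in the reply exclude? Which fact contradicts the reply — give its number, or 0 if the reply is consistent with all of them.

Answering "What did ...?" puts focus on the thing — here, "the specimen".
"Only" then excludes alternative things while the background — same agent, recipient, setting (Yusuf / Mateo / at the warehouse) — is held fixed.
No listed fact shares that background with another thing. Nothing contradicts the reply.
(Fact (3) would refute a reading with focus on the recipient — but that is not what the question asks.)

0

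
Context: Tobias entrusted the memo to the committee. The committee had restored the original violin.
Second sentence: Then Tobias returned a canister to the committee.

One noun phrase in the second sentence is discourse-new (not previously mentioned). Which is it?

a canister

"Tobias" and "the committee" in the second sentence are given — already mentioned in the context.
"a canister" has no antecedent in the context; it is discourse-new (the indefinite article also signals a new referent).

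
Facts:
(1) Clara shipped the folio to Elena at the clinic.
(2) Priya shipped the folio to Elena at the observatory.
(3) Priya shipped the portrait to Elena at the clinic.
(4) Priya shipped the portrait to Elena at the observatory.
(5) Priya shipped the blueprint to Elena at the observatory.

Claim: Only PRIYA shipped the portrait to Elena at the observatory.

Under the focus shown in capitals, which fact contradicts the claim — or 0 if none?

Focus (in capitals) is "Priya" — the agent. "Only" excludes alternative agents while holding fixed same thing, recipient, setting (the portrait / Elena / at the observatory).
No fact matches same thing, recipient, setting (the portrait / Elena / at the observatory) with a different agent — every other fact differs on at least one backgrounded slot. So no fact refutes it.

0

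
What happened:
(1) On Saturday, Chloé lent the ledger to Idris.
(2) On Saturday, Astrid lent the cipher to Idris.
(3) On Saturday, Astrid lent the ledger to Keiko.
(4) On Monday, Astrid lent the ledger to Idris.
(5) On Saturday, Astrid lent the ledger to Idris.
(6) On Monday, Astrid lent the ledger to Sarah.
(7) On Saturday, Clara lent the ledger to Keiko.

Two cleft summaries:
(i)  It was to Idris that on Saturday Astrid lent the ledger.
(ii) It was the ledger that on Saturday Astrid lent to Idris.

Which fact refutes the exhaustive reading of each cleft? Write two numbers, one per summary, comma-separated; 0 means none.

3, 2

Summary (i) focuses "Idris" (the recipient); background Astrid as agent and the ledger as thing and on Saturday as setting. Fact (3) matches that background with recipient = Keiko — refutes (i).
Summary (ii) focuses "the ledger" (the thing); background Astrid as agent and Idris as recipient and on Saturday as setting. Fact (2) matches that background with thing = the cipher — refutes (ii).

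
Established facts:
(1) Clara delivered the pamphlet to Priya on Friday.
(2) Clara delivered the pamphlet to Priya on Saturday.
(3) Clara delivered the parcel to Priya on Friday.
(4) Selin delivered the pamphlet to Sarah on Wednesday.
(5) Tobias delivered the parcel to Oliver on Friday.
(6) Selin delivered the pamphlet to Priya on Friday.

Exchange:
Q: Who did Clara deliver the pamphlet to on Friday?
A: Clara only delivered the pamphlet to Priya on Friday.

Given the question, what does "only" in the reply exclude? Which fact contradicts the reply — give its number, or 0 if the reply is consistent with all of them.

0

The question "Who did ... to ...?" targets the recipient, so in the reply the focus falls on "Priya".
"Only" then excludes alternative recipients while the background — same agent, thing, setting (Clara / the pamphlet / on Friday) — is held fixed.
No listed fact shares that background with another recipient. Nothing contradicts the reply.
(Fact (2) would refute a reading with focus on the setting — but that is not what the question asks.)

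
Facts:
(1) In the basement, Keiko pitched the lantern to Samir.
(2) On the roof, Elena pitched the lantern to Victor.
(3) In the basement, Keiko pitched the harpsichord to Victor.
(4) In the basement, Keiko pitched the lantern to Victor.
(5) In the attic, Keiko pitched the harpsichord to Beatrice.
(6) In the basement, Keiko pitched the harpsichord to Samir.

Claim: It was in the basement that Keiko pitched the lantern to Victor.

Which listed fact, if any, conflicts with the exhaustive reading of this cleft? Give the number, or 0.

The cleft puts "in the basement" in focus and presupposes the open proposition with same agent, thing, recipient (Keiko / the lantern / Victor).
The exhaustive reading says no other setting fits that background.
Every other fact differs from the presupposition on some backgrounded slot, so none challenges the exhaustivity.

0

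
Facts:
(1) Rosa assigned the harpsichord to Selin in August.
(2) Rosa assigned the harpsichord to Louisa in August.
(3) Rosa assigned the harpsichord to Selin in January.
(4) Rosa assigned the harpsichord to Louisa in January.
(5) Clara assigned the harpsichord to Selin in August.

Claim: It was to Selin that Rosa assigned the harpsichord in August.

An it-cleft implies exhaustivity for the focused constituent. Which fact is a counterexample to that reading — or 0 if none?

2

The cleft puts "Selin" in focus and presupposes the open proposition with same agent, thing, setting (Rosa / the harpsichord / in August).
Exhaustivity: Selin is the only recipient satisfying that background.
But fact (2) also has same agent, thing, setting (Rosa / the harpsichord / in August), with recipient = Louisa — so the exhaustive reading fails.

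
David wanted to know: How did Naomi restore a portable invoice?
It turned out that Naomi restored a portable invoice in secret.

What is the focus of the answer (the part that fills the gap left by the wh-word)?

in secret

The wh-word "how" asks about the manner.
In the answer, "Naomi" and "a portable invoice" are given — repeated from the question.
The constituent filling the manner gap is "in secret"; that is the focus and would carry nuclear stress.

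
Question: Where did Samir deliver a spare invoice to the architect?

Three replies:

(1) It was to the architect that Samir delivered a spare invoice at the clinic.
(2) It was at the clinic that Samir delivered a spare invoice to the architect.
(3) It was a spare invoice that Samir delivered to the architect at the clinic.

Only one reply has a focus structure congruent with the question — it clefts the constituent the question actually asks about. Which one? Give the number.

2

The question word "where" targets the location.
Option (1) clefts "to the architect" — the recipient, not what was asked.
Option (2) clefts "at the clinic" — that matches what the question asks about.
Option (3) clefts "a spare invoice" — the direct object, not what was asked.
So the congruent reply is (2).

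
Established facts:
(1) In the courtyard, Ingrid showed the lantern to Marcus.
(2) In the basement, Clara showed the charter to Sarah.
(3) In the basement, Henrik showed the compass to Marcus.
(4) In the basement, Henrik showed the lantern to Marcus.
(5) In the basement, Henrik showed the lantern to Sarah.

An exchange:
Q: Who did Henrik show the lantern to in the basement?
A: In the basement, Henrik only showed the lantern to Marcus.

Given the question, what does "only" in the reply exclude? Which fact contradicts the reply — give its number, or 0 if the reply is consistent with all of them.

5

Answering "Who did ... to ...?" puts focus on the recipient — here, "Marcus".
So "only" ranges over recipients; the rest (agent = Henrik, thing = the lantern, setting = in the basement) is presupposed.
Fact (5) shares the background with a different recipient (Sarah) — counterexample.
(Fact (3) would refute a reading with focus on the thing — but that is not what the question asks.)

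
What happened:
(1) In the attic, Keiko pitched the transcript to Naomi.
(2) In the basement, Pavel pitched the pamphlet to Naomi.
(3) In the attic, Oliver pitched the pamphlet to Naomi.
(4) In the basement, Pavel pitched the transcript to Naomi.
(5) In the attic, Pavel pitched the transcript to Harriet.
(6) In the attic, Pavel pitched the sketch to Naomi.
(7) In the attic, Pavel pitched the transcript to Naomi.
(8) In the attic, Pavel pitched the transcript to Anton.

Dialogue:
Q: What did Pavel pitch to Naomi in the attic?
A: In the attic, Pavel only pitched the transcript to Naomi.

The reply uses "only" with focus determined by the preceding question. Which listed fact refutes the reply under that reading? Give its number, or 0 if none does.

The question "What did ...?" targets the thing, so in the reply the focus falls on "the transcript".
"Only" then excludes alternative things while the background — same agent, recipient, setting (Pavel / Naomi / in the attic) — is held fixed.
Fact (6) keeps same agent, recipient, setting (Pavel / Naomi / in the attic) but has thing = the sketch; that refutes the reply.
(Fact (5) would refute a reading with focus on the recipient — but that is not what the question asks.)

6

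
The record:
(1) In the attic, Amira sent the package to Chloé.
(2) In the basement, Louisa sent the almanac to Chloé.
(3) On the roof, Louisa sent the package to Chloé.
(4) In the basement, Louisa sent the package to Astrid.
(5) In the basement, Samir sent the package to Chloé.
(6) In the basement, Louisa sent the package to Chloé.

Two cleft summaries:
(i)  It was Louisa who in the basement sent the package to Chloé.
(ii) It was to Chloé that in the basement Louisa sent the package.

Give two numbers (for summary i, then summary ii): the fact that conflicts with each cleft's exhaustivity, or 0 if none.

5, 4

Summary (i) focuses "Louisa" (the agent); background thing = the package, recipient = Chloé, setting = in the basement. Fact (5) matches that background with agent = Samir — refutes (i).
Summary (ii) focuses "Chloé" (the recipient); background agent = Louisa, thing = the package, setting = in the basement. Fact (4) matches that background with recipient = Astrid — refutes (ii).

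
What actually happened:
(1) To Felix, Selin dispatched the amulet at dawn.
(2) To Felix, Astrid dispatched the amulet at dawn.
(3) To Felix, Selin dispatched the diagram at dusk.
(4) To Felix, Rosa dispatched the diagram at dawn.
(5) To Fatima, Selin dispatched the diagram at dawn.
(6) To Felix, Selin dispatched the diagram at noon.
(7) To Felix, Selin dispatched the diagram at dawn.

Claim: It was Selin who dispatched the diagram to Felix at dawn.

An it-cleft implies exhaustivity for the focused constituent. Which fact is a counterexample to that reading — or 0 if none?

4

The cleft puts "Selin" in focus and presupposes the open proposition with same thing, recipient, setting (the diagram / Felix / at dawn).
Exhaustivity: Selin is the only agent satisfying that background.
Fact (4) shares the background but with agent = Rosa; exhaustivity is violated.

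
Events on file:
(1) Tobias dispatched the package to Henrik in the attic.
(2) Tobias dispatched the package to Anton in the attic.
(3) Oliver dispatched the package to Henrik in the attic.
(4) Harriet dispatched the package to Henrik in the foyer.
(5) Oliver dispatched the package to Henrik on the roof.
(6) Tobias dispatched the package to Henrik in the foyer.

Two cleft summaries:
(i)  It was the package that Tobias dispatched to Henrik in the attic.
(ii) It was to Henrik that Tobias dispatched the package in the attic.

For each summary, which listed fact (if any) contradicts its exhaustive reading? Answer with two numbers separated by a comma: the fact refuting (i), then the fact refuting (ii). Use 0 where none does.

0, 2

(i): focus "the package". No fact shares same agent, recipient, setting (Tobias / Henrik / in the attic) with a different thing. 0.
(ii): focus "Henrik". Looking for same agent, thing, setting (Tobias / the package / in the attic) with some other recipient — fact (2) has Anton there. Refuted.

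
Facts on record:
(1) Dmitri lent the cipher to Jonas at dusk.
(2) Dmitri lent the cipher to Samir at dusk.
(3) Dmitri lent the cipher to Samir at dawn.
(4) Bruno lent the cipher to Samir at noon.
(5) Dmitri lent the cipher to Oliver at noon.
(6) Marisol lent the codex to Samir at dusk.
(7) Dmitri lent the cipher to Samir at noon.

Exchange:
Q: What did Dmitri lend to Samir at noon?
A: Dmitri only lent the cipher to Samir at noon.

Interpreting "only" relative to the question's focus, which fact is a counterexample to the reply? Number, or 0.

0

The question "What did ...?" targets the thing, so in the reply the focus falls on "the cipher".
"Only" then excludes alternative things while the background — Dmitri as agent and Samir as recipient and at noon as setting — is held fixed.
No listed fact shares that background with another thing. Nothing contradicts the reply.
(Fact (5) would refute a reading with focus on the recipient — but that is not what the question asks.)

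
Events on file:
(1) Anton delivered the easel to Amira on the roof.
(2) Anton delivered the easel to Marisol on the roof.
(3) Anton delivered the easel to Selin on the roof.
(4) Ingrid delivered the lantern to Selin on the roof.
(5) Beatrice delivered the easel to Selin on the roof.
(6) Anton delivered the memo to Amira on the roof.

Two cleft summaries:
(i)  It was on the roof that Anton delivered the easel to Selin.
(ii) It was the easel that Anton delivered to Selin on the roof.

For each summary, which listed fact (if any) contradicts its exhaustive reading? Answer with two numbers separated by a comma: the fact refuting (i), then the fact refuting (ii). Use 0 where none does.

0, 0

(i): focus "on the roof". No fact shares agent = Anton, thing = the easel, recipient = Selin with a different setting. 0.
(ii): focus "the easel". No fact shares agent = Anton, recipient = Selin, setting = on the roof with a different thing. 0.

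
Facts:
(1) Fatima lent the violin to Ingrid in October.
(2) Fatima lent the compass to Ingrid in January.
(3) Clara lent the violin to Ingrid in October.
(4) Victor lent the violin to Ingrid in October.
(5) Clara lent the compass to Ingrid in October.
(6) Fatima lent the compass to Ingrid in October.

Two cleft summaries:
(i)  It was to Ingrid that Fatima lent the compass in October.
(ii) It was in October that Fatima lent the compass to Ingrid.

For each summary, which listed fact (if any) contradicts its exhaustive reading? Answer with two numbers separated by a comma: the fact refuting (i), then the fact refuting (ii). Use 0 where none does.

(i): focus "Ingrid". No fact shares Fatima as agent and the compass as thing and in October as setting with a different recipient. 0.
(ii): focus "in October". Looking for Fatima as agent and the compass as thing and Ingrid as recipient with some other setting — fact (2) has in January there. Refuted.

0, 2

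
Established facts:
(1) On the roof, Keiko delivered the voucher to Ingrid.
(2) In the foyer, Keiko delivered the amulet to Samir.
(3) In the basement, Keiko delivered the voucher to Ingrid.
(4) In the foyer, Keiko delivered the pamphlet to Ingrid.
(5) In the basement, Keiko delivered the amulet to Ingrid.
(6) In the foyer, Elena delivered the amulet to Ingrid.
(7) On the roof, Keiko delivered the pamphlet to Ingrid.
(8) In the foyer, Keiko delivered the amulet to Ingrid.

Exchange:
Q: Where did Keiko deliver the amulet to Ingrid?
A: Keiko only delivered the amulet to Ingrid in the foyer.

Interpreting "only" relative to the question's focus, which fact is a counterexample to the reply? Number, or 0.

5

The question "Where did ...?" targets the setting, so in the reply the focus falls on "in the foyer".
"Only" then excludes alternative settings while the background — Keiko as agent and the amulet as thing and Ingrid as recipient — is held fixed.
Fact (5) shares the background with a different setting (in the basement) — counterexample.
(Fact (4) would refute a reading with focus on the thing — but that is not what the question asks.)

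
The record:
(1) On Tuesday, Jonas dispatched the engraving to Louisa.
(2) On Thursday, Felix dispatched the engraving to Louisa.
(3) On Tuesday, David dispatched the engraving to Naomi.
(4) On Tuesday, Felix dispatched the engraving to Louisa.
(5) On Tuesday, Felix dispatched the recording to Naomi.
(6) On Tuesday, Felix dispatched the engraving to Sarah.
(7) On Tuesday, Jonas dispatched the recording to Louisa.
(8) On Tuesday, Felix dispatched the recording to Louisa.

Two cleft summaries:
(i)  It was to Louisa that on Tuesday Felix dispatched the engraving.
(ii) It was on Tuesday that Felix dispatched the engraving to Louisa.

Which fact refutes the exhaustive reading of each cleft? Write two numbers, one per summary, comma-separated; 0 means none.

Summary (i) focuses "Louisa" (the recipient); background agent = Felix, thing = the engraving, setting = on Tuesday. Fact (6) matches that background with recipient = Sarah — refutes (i).
Summary (ii) focuses "on Tuesday" (the setting); background agent = Felix, thing = the engraving, recipient = Louisa. Fact (2) matches that background with setting = on Thursday — refutes (ii).

6, 2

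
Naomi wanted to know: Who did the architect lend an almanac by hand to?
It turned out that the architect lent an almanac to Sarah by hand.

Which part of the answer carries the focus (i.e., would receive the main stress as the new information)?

The wh-word "who" asks about the recipient.
In the answer, "the architect", "an almanac" and "by hand" are given — repeated from the question.
The constituent filling the recipient gap is "to Sarah"; that is the focus and would carry nuclear stress.

to Sarah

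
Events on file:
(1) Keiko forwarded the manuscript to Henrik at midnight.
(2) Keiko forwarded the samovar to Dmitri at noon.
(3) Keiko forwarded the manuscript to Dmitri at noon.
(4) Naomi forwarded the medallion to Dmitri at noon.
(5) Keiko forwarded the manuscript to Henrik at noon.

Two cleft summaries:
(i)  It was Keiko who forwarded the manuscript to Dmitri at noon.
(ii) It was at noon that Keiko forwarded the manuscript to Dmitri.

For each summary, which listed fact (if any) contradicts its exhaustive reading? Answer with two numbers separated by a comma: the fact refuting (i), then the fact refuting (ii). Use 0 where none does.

0, 0

(i): focus "Keiko". No fact shares same thing, recipient, setting (the manuscript / Dmitri / at noon) with a different agent. 0.
(ii): focus "at noon". No fact shares same agent, thing, recipient (Keiko / the manuscript / Dmitri) with a different setting. 0.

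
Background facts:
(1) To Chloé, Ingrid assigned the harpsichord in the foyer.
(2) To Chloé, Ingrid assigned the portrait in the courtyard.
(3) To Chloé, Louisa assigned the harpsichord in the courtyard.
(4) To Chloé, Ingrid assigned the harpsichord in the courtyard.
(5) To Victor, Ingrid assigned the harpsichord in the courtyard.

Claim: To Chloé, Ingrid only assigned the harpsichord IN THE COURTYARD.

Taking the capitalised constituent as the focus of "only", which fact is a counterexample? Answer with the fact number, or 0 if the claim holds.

The capitals mark "in the courtyard" as focus. So "only" rules out other settings, with the rest (agent = Ingrid, thing = the harpsichord, recipient = Chloé) as background.
Fact (1) shares the background but differs in setting (in the foyer) — a counterexample.

1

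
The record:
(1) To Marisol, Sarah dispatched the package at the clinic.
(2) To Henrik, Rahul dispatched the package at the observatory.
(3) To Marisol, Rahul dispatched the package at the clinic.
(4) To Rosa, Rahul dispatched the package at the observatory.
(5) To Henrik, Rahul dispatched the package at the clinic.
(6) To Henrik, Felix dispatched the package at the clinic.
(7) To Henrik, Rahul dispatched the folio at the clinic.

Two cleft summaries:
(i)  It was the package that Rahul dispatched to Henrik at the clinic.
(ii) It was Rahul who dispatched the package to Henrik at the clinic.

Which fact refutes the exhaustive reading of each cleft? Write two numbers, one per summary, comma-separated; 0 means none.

Summary (i) focuses "the package" (the thing); background Rahul as agent and Henrik as recipient and at the clinic as setting. Fact (7) matches that background with thing = the folio — refutes (i).
Summary (ii) focuses "Rahul" (the agent); background the package as thing and Henrik as recipient and at the clinic as setting. Fact (6) matches that background with agent = Felix — refutes (ii).

7, 6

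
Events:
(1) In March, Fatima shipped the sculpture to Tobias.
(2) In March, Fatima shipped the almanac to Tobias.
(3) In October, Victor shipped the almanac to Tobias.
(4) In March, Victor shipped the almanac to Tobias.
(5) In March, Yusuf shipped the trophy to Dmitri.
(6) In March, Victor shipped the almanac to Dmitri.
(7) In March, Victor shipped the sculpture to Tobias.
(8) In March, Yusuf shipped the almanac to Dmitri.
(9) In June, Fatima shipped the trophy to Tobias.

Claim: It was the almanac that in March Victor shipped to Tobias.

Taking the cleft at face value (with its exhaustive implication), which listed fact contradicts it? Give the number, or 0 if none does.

Focus of the cleft: "the almanac" (the thing). Presupposed background: Victor as agent and Tobias as recipient and in March as setting.
Exhaustivity: the almanac is the only thing satisfying that background.
Fact (7) shares the background but with thing = the sculpture; exhaustivity is violated.

7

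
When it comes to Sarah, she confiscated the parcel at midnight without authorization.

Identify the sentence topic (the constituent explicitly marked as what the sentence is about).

The construction explicitly marks "Sarah" as what the sentence is about — the topic.
The remainder of the clause is the comment (what is said about the topic).

Sarah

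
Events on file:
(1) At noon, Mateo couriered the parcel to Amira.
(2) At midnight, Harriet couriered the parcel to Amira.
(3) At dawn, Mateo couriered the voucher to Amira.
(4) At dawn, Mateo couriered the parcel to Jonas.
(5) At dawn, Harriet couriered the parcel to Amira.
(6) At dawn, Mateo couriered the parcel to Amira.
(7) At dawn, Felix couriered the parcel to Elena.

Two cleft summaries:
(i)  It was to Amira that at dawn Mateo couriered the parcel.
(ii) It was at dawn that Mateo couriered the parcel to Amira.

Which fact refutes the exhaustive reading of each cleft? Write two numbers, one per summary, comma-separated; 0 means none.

Summary (i) focuses "Amira" (the recipient); background Mateo as agent and the parcel as thing and at dawn as setting. Fact (4) matches that background with recipient = Jonas — refutes (i).
Summary (ii) focuses "at dawn" (the setting); background Mateo as agent and the parcel as thing and Amira as recipient. Fact (1) matches that background with setting = at noon — refutes (ii).

4, 1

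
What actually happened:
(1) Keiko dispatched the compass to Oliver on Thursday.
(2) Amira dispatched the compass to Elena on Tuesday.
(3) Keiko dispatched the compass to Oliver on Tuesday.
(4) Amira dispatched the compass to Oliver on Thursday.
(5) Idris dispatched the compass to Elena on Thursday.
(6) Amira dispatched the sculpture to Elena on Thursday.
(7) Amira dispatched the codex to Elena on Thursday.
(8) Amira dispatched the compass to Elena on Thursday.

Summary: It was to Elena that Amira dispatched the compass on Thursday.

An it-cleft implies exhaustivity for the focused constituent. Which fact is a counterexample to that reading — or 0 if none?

Focus of the cleft: "Elena" (the recipient). Presupposed background: same agent, thing, setting (Amira / the compass / on Thursday).
Exhaustivity: Elena is the only recipient satisfying that background.
But fact (4) also has same agent, thing, setting (Amira / the compass / on Thursday), with recipient = Oliver — so the exhaustive reading fails.

4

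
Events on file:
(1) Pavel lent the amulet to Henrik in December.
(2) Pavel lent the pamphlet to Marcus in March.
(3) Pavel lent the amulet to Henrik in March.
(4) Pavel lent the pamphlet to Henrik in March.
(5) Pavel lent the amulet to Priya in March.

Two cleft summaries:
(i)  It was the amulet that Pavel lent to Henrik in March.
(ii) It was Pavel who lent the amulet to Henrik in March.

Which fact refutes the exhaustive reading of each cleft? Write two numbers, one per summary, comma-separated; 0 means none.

Summary (i) focuses "the amulet" (the thing); background agent = Pavel, recipient = Henrik, setting = in March. Fact (4) matches that background with thing = the pamphlet — refutes (i).
Summary (ii) focuses "Pavel" (the agent); background thing = the amulet, recipient = Henrik, setting = in March. No fact matches that background with a different agent, so 0.

4, 0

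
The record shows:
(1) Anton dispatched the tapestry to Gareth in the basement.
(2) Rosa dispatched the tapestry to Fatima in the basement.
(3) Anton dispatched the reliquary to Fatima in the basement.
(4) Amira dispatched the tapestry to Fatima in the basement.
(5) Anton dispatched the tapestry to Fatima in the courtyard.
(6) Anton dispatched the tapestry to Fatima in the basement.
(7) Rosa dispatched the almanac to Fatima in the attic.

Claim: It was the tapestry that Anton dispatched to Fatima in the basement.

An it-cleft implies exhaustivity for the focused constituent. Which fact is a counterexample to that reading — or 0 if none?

3

The cleft puts "the tapestry" in focus and presupposes the open proposition with same agent, recipient, setting (Anton / Fatima / in the basement).
The exhaustive reading says no other thing fits that background.
But fact (3) also has same agent, recipient, setting (Anton / Fatima / in the basement), with thing = the reliquary — so the exhaustive reading fails.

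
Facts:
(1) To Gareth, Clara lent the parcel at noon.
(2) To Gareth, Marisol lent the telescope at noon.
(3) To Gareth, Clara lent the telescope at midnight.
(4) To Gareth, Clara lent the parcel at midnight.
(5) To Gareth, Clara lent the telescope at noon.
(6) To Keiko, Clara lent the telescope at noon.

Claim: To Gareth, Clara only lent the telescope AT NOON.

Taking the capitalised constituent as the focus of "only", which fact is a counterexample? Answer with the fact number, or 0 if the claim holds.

The capitals mark "at noon" as focus. So "only" rules out other settings, with the rest (Clara as agent and the telescope as thing and Gareth as recipient) as background.
Fact (3) matches on Clara as agent and the telescope as thing and Gareth as recipient, but has setting = at midnight instead. That refutes the claim.

3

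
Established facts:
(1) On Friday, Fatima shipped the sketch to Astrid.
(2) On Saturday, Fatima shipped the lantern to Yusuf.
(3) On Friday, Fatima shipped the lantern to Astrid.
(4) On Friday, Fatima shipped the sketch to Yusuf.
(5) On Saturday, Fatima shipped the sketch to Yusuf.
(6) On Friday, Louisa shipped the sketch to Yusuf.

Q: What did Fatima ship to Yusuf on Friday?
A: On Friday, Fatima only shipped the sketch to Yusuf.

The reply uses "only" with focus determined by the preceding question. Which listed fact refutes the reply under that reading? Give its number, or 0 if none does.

The question "What did ...?" targets the thing, so in the reply the focus falls on "the sketch".
So "only" ranges over things; the rest (agent = Fatima, recipient = Yusuf, setting = on Friday) is presupposed.
No listed fact shares that background with another thing. Nothing contradicts the reply.
(Fact (5) would refute a reading with focus on the setting — but that is not what the question asks.)

0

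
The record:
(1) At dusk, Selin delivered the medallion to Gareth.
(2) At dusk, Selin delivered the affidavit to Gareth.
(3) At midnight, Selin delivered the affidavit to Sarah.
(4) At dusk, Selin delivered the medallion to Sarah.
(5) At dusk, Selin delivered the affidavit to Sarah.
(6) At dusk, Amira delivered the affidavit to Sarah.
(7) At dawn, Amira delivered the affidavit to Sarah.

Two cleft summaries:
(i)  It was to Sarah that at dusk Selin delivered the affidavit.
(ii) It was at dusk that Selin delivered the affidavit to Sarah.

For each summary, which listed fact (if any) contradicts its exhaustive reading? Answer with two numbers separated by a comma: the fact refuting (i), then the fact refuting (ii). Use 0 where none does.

Summary (i) focuses "Sarah" (the recipient); background same agent, thing, setting (Selin / the affidavit / at dusk). Fact (2) matches that background with recipient = Gareth — refutes (i).
Summary (ii) focuses "at dusk" (the setting); background same agent, thing, recipient (Selin / the affidavit / Sarah). Fact (3) matches that background with setting = at midnight — refutes (ii).

2, 3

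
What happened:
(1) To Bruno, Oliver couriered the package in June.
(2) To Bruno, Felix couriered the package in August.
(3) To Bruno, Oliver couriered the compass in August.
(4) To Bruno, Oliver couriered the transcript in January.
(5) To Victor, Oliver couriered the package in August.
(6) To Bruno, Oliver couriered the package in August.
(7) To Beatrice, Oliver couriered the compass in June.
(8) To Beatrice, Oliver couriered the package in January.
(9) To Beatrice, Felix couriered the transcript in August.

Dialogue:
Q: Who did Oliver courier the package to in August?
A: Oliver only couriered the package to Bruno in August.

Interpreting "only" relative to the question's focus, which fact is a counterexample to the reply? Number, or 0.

5

The question "Who did ... to ...?" targets the recipient, so in the reply the focus falls on "Bruno".
"Only" then excludes alternative recipients while the background — Oliver as agent and the package as thing and in August as setting — is held fixed.
Fact (5) keeps Oliver as agent and the package as thing and in August as setting but has recipient = Victor; that refutes the reply.
(Fact (1) would refute a reading with focus on the setting — but that is not what the question asks.)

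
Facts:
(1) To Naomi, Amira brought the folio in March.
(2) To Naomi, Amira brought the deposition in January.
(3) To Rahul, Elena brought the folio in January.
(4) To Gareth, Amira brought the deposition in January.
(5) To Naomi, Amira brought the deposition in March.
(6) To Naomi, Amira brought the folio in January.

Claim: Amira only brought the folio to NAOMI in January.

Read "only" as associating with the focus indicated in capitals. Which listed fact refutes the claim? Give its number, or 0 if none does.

The capitals mark "Naomi" as focus. So "only" rules out other recipients, with the rest (same agent, thing, setting (Amira / the folio / in January)) as background.
Every other fact changes something in the background, not just the recipient. Nothing refutes the claim.

0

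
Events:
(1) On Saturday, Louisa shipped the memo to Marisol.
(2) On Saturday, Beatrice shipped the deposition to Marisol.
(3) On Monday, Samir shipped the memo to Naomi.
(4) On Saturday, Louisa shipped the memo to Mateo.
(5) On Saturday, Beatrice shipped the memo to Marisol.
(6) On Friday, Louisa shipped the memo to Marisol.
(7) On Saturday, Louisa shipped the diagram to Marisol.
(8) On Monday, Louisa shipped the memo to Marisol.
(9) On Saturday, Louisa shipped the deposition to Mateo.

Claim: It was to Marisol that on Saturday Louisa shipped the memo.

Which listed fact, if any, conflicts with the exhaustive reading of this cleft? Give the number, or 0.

4

The cleft puts "Marisol" in focus and presupposes the open proposition with same agent, thing, setting (Louisa / the memo / on Saturday).
The exhaustive reading says no other recipient fits that background.
But fact (4) also has same agent, thing, setting (Louisa / the memo / on Saturday), with recipient = Mateo — so the exhaustive reading fails.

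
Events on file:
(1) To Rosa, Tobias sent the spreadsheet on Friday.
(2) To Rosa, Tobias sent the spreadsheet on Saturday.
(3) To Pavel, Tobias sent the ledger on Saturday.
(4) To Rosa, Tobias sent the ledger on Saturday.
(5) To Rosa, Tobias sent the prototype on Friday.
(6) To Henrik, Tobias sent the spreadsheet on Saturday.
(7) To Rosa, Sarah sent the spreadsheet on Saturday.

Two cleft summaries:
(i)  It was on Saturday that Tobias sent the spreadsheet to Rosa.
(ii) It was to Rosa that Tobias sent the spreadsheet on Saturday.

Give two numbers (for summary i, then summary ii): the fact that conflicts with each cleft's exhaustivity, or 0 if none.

(i): focus "on Saturday". Looking for Tobias as agent and the spreadsheet as thing and Rosa as recipient with some other setting — fact (1) has on Friday there. Refuted.
(ii): focus "Rosa". Looking for Tobias as agent and the spreadsheet as thing and on Saturday as setting with some other recipient — fact (6) has Henrik there. Refuted.

1, 6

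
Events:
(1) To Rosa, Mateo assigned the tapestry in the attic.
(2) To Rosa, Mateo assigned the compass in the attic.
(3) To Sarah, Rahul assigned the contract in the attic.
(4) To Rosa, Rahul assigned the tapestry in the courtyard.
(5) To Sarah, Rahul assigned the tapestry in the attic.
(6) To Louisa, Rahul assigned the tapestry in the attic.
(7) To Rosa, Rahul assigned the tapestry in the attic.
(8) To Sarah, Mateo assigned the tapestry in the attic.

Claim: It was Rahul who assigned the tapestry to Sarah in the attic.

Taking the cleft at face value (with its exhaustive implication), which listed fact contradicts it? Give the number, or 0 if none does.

8

Focus of the cleft: "Rahul" (the agent). Presupposed background: the tapestry as thing and Sarah as recipient and in the attic as setting.
Exhaustivity: Rahul is the only agent satisfying that background.
Fact (8) shares the background but with agent = Mateo; exhaustivity is violated.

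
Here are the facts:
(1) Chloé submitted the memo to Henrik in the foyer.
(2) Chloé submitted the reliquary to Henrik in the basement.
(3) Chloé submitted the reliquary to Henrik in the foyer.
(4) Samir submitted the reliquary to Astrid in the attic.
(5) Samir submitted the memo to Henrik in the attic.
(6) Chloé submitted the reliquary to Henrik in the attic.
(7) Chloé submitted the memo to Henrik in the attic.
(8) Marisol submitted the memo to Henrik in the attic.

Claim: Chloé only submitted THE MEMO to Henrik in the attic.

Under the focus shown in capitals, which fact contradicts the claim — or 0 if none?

Focus (in capitals) is "the memo" — the thing. "Only" excludes alternative things while holding fixed Chloé as agent and Henrik as recipient and in the attic as setting.
Fact (6) shares the background but differs in thing (the reliquary) — a counterexample.

6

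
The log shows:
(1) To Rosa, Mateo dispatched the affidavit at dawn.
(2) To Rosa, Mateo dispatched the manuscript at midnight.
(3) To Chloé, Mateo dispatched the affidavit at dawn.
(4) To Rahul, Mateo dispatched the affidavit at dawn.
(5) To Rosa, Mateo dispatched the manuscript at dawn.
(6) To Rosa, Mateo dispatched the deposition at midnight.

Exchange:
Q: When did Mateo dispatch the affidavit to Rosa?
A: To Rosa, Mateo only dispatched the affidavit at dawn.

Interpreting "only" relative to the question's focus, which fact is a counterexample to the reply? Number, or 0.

0

Answering "When did ...?" puts focus on the setting — here, "at dawn".
"Only" then excludes alternative settings while the background — same agent, thing, recipient (Mateo / the affidavit / Rosa) — is held fixed.
No listed fact shares that background with another setting. Nothing contradicts the reply.
(Fact (3) would refute a reading with focus on the recipient — but that is not what the question asks.)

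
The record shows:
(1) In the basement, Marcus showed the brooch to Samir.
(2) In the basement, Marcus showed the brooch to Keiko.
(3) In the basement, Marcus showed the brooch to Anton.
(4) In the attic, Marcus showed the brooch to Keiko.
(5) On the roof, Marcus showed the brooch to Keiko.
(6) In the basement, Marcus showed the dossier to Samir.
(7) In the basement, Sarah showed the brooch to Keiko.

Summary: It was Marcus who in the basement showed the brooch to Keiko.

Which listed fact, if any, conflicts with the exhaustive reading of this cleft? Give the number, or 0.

Focus of the cleft: "Marcus" (the agent). Presupposed background: the brooch as thing and Keiko as recipient and in the basement as setting.
The exhaustive reading says no other agent fits that background.
But fact (7) also has the brooch as thing and Keiko as recipient and in the basement as setting, with agent = Sarah — so the exhaustive reading fails.

7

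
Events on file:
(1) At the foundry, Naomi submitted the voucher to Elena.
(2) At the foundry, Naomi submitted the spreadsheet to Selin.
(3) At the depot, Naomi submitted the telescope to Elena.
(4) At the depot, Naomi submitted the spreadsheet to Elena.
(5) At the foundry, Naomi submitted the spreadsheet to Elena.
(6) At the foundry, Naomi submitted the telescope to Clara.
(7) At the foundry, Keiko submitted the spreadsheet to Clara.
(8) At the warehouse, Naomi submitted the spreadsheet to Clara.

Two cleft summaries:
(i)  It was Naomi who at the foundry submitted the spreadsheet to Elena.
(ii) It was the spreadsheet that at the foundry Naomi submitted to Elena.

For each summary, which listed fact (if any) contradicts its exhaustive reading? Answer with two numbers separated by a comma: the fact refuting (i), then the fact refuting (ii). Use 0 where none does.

Summary (i) focuses "Naomi" (the agent); background thing = the spreadsheet, recipient = Elena, setting = at the foundry. No fact matches that background with a different agent, so 0.
Summary (ii) focuses "the spreadsheet" (the thing); background agent = Naomi, recipient = Elena, setting = at the foundry. Fact (1) matches that background with thing = the voucher — refutes (ii).

0, 1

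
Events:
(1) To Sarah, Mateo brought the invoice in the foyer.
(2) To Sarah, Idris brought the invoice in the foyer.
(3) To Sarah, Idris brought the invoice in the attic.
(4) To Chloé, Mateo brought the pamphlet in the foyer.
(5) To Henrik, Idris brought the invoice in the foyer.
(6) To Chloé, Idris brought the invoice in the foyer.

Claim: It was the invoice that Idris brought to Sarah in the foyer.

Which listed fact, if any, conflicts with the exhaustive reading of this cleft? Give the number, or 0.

0

Focus of the cleft: "the invoice" (the thing). Presupposed background: same agent, recipient, setting (Idris / Sarah / in the foyer).
The exhaustive reading says no other thing fits that background.
Every other fact differs from the presupposition on some backgrounded slot, so none challenges the exhaustivity.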